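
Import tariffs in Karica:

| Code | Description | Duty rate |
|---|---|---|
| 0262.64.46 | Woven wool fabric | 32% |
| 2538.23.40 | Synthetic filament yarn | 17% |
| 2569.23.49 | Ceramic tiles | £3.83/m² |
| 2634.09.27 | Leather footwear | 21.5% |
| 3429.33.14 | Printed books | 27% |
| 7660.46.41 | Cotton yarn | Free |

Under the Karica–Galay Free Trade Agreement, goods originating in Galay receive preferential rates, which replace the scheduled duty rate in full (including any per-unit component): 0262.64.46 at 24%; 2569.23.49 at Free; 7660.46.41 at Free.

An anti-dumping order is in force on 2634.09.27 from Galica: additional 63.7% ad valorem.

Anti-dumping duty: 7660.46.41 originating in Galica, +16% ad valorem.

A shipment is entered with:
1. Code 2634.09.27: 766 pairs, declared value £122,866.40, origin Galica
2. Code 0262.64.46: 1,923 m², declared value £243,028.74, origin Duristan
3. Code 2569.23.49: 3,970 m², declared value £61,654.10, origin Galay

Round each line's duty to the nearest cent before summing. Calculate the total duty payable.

£182,451.37

Line 1 (2634.09.27, Galica, 766 pairs, £122,866.40):
Base rate for 2634.09.27 is 21.5%.
Additional duty on 2634.09.27 from Galica: +63.7%. Applied ad valorem rate: 21.5% + 63.7% = 85.2%.
Duty = £122,866.40 × 85.2% = £104,682.17.
Line 2 (0262.64.46, Duristan, 1,923 m², £243,028.74):
Base rate for 0262.64.46 is 32%.
0262.64.46 has an FTA preferential rate, but origin Duristan is not Galay; base rate stands.
Duty = £243,028.74 × 32% = £77,769.20.
Line 3 (2569.23.49, Galay, 3,970 m², £61,654.10):
Base rate for 2569.23.49 is £3.83/m².
Origin Galay qualifies under the Karica–Galay agreement and 2569.23.49 is covered: preferential rate Free applies instead.
Duty = £61,654.10 × 0% = £0.00.
Total = £104,682.17 + £77,769.20 + £0.00 = £182,451.37.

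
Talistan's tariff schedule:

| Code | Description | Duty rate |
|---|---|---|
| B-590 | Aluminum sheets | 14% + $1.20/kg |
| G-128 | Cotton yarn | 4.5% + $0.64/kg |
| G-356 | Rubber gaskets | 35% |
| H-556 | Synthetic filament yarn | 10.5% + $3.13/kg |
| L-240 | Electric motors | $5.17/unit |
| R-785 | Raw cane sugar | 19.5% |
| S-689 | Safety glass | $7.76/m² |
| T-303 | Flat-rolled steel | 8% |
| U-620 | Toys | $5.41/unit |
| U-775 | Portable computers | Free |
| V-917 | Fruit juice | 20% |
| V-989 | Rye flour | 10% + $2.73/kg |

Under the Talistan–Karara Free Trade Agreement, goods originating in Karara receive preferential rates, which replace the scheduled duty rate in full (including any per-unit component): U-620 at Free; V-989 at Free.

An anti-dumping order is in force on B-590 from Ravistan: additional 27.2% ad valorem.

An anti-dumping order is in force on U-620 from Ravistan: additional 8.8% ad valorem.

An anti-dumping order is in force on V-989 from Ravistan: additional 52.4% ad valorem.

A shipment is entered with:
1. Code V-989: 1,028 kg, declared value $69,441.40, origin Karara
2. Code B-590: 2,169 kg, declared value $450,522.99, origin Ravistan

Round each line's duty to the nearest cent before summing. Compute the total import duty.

$188,218.27

Line 1 (V-989, Karara, 1,028 kg, $69,441.40):
Base rate for V-989 is 10% + $2.73/kg.
Origin Karara qualifies under the Talistan–Karara agreement and V-989 is covered: preferential rate Free applies instead.
The additional-duty order on V-989 targets Ravistan, not Karara; it does not apply.
Duty = $69,441.40 × 0% = $0.00.
Line 2 (B-590, Ravistan, 2,169 kg, $450,522.99):
Base rate for B-590 is 14% + $1.20/kg.
Additional duty on B-590 from Ravistan: +27.2%. Applied ad valorem rate: 14% + 27.2% = 41.2%.
Duty = $450,522.99 × 41.2% + 2,169 × $1.20 = $188,218.27.
Total = $0.00 + $188,218.27 = $188,218.27.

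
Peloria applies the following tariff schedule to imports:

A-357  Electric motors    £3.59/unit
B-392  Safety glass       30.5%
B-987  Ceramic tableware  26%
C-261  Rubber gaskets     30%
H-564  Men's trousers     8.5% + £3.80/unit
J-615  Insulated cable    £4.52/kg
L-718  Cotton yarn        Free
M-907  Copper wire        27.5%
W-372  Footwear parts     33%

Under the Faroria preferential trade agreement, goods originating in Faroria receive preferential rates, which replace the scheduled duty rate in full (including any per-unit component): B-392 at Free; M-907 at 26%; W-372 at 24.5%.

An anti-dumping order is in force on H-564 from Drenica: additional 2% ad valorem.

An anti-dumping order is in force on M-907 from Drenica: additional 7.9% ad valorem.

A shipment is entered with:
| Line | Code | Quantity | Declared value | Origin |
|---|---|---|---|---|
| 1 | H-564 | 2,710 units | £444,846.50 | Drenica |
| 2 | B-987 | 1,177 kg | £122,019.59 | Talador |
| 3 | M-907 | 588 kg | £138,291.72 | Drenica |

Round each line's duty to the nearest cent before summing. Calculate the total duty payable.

£137,687.24

Line 1 (H-564, Drenica, 2,710 units, £444,846.50):
Base rate for H-564 is 8.5% + £3.80/unit.
Additional duty on H-564 from Drenica: +2%. Applied ad valorem rate: 8.5% + 2% = 10.5%.
Duty = £444,846.50 × 10.5% + 2,710 × £3.80 = £57,006.88.
Line 2 (B-987, Talador, 1,177 kg, £122,019.59):
Base rate for B-987 is 26%.
Duty = £122,019.59 × 26% = £31,725.09.
Line 3 (M-907, Drenica, 588 kg, £138,291.72):
Base rate for M-907 is 27.5%.
M-907 has an FTA preferential rate, but origin Drenica is not Faroria; base rate stands.
Additional duty on M-907 from Drenica: +7.9%. Applied ad valorem rate: 27.5% + 7.9% = 35.4%.
Duty = £138,291.72 × 35.4% = £48,955.27.
Total = £57,006.88 + £31,725.09 + £48,955.27 = £137,687.24.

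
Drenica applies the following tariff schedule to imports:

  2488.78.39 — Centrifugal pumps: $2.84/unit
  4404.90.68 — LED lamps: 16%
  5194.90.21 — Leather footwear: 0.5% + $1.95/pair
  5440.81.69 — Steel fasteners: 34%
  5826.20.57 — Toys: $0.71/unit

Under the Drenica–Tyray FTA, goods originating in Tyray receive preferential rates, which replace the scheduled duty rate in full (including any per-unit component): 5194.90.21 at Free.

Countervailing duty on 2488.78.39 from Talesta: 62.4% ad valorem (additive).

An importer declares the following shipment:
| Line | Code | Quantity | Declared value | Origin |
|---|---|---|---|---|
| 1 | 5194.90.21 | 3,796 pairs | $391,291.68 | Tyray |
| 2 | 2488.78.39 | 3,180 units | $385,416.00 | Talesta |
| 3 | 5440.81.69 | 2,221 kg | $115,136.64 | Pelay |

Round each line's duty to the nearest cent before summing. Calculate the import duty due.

$288,677.24

Line 1 (5194.90.21, Tyray, 3,796 pairs, $391,291.68):
Base rate for 5194.90.21 is 0.5% + $1.95/pair.
Origin Tyray qualifies under the Drenica–Tyray agreement and 5194.90.21 is covered: preferential rate Free applies instead.
Duty = $391,291.68 × 0% = $0.00.
Line 2 (2488.78.39, Talesta, 3,180 units, $385,416.00):
Base rate for 2488.78.39 is $2.84/unit.
Additional duty on 2488.78.39 from Talesta: +62.4% ad valorem. Applied ad valorem rate = 62.4%.
Duty = $385,416.00 × 62.4% + 3,180 × $2.84 = $249,530.78.
Line 3 (5440.81.69, Pelay, 2,221 kg, $115,136.64):
Base rate for 5440.81.69 is 34%.
Duty = $115,136.64 × 34% = $39,146.46.
Total = $0.00 + $249,530.78 + $39,146.46 = $288,677.24.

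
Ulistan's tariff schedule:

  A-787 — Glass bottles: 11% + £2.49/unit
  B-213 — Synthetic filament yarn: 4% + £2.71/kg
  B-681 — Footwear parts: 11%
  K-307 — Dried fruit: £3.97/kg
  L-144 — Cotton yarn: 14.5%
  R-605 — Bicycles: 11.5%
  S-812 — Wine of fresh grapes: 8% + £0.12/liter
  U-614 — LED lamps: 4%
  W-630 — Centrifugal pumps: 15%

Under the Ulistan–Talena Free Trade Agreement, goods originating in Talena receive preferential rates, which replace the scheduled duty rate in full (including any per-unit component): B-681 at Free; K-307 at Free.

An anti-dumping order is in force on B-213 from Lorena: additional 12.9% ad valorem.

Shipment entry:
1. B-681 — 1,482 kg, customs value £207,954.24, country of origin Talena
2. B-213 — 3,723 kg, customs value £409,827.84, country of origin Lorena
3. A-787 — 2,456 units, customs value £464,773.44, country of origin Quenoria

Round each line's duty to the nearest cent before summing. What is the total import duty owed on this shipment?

£136,590.75

Line 1 (B-681, Talena, 1,482 kg, £207,954.24):
Base rate for B-681 is 11%.
Origin Talena qualifies under the Ulistan–Talena agreement and B-681 is covered: preferential rate Free applies instead.
Duty = £207,954.24 × 0% = £0.00.
Line 2 (B-213, Lorena, 3,723 kg, £409,827.84):
Base rate for B-213 is 4% + £2.71/kg.
Additional duty on B-213 from Lorena: +12.9%. Applied ad valorem rate: 4% + 12.9% = 16.9%.
Duty = £409,827.84 × 16.9% + 3,723 × £2.71 = £79,350.23.
Line 3 (A-787, Quenoria, 2,456 units, £464,773.44):
Base rate for A-787 is 11% + £2.49/unit.
Duty = £464,773.44 × 11% + 2,456 × £2.49 = £57,240.52.
Total = £0.00 + £79,350.23 + £57,240.52 = £136,590.75.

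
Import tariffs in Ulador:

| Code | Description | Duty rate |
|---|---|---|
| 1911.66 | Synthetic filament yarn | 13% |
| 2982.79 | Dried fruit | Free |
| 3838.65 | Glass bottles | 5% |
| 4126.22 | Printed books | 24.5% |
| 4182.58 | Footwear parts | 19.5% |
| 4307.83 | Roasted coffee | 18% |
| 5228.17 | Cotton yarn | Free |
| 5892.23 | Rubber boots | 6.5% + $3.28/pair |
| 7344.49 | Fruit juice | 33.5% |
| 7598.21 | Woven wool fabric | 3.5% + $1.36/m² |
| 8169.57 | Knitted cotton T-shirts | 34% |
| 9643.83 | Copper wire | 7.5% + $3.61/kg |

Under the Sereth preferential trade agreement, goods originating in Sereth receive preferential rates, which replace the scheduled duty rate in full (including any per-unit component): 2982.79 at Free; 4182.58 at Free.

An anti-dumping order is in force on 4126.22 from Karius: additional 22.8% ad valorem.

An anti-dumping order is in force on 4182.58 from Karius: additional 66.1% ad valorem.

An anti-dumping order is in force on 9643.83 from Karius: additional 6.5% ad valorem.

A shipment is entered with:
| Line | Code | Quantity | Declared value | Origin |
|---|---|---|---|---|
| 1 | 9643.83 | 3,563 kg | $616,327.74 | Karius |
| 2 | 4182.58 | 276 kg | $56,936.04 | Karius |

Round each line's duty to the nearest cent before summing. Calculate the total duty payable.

Line 1 (9643.83, Karius, 3,563 kg, $616,327.74):
Base rate for 9643.83 is 7.5% + $3.61/kg.
Additional duty on 9643.83 from Karius: +6.5%. Applied ad valorem rate: 7.5% + 6.5% = 14%.
Duty = $616,327.74 × 14% + 3,563 × $3.61 = $99,148.31.
Line 2 (4182.58, Karius, 276 kg, $56,936.04):
Base rate for 4182.58 is 19.5%.
4182.58 has an FTA preferential rate, but origin Karius is not Sereth; base rate stands.
Additional duty on 4182.58 from Karius: +66.1%. Applied ad valorem rate: 19.5% + 66.1% = 85.6%.
Duty = $56,936.04 × 85.6% = $48,737.25.
Total = $99,148.31 + $48,737.25 = $147,885.56.

$147,885.56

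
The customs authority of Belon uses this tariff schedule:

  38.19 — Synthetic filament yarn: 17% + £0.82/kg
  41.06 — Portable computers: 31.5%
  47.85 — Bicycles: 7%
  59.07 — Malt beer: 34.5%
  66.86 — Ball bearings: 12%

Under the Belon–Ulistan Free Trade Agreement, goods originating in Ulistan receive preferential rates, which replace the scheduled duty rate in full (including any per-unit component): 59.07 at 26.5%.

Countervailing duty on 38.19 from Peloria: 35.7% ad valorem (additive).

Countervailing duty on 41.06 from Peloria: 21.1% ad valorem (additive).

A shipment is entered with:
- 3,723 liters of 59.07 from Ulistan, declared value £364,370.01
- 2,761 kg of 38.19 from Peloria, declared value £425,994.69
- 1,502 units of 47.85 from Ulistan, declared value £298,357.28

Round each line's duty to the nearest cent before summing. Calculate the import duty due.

£344,206.28

Line 1 (59.07, Ulistan, 3,723 liters, £364,370.01):
Base rate for 59.07 is 34.5%.
Origin Ulistan qualifies under the Belon–Ulistan agreement and 59.07 is covered: preferential rate 26.5% applies instead.
Duty = £364,370.01 × 26.5% = £96,558.05.
Line 2 (38.19, Peloria, 2,761 kg, £425,994.69):
Base rate for 38.19 is 17% + £0.82/kg.
Additional duty on 38.19 from Peloria: +35.7%. Applied ad valorem rate: 17% + 35.7% = 52.7%.
Duty = £425,994.69 × 52.7% + 2,761 × £0.82 = £226,763.22.
Line 3 (47.85, Ulistan, 1,502 units, £298,357.28):
Base rate for 47.85 is 7%.
Origin Ulistan is the FTA partner but 47.85 is not on the preference list; base rate stands.
Duty = £298,357.28 × 7% = £20,885.01.
Total = £96,558.05 + £226,763.22 + £20,885.01 = £344,206.28.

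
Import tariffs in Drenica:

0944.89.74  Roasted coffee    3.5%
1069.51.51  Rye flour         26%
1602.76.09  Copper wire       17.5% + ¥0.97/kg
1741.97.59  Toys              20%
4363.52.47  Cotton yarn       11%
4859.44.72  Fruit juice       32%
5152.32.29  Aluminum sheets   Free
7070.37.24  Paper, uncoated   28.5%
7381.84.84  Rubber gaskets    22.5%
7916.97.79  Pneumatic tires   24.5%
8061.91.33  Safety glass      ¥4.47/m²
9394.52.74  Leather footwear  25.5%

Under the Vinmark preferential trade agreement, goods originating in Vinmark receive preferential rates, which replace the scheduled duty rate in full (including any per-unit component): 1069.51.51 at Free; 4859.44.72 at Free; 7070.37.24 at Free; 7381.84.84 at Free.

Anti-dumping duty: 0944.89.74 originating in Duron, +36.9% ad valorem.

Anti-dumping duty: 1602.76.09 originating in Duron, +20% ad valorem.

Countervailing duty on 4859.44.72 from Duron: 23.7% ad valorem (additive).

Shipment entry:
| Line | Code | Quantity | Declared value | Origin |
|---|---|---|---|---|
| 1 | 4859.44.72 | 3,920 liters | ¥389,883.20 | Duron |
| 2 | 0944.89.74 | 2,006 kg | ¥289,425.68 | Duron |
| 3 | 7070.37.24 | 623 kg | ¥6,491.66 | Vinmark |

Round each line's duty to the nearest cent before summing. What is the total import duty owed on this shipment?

¥334,092.91

Line 1 (4859.44.72, Duron, 3,920 liters, ¥389,883.20):
Base rate for 4859.44.72 is 32%.
4859.44.72 has an FTA preferential rate, but origin Duron is not Vinmark; base rate stands.
Additional duty on 4859.44.72 from Duron: +23.7%. Applied ad valorem rate: 32% + 23.7% = 55.7%.
Duty = ¥389,883.20 × 55.7% = ¥217,164.94.
Line 2 (0944.89.74, Duron, 2,006 kg, ¥289,425.68):
Base rate for 0944.89.74 is 3.5%.
Additional duty on 0944.89.74 from Duron: +36.9%. Applied ad valorem rate: 3.5% + 36.9% = 40.4%.
Duty = ¥289,425.68 × 40.4% = ¥116,927.97.
Line 3 (7070.37.24, Vinmark, 623 kg, ¥6,491.66):
Base rate for 7070.37.24 is 28.5%.
Origin Vinmark qualifies under the Drenica–Vinmark agreement and 7070.37.24 is covered: preferential rate Free applies instead.
Duty = ¥6,491.66 × 0% = ¥0.00.
Total = ¥217,164.94 + ¥116,927.97 + ¥0.00 = ¥334,092.91.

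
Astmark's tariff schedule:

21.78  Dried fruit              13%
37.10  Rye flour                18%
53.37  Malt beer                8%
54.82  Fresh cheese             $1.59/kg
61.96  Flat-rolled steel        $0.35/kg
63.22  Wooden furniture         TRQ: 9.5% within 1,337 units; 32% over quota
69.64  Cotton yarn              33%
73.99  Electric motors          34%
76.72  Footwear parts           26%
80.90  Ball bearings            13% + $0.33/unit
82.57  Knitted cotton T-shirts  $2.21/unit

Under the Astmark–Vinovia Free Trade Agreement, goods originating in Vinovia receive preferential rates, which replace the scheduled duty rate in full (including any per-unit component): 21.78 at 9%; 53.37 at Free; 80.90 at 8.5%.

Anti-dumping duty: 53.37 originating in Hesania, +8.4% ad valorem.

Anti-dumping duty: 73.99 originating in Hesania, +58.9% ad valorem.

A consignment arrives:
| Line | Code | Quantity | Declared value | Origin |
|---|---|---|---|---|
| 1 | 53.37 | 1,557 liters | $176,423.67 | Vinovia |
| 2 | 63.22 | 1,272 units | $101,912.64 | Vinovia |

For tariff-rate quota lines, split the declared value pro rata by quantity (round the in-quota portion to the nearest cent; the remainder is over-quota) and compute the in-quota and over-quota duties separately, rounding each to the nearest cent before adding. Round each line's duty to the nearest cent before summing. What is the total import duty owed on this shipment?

Line 1 (53.37, Vinovia, 1,557 liters, $176,423.67):
Base rate for 53.37 is 8%.
Origin Vinovia qualifies under the Astmark–Vinovia agreement and 53.37 is covered: preferential rate Free applies instead.
The additional-duty order on 53.37 targets Hesania, not Vinovia; it does not apply.
Duty = $176,423.67 × 0% = $0.00.
Line 2 (63.22, Vinovia, 1,272 units, $101,912.64):
Code 63.22 is under a tariff-rate quota (threshold 1,337 units). Quantity 1,272 units is within the quota, so the in-quota rate 9.5% applies to the full value.
Duty = $101,912.64 × 9.5% = $9,681.70.
Total = $0.00 + $9,681.70 = $9,681.70.

$9,681.70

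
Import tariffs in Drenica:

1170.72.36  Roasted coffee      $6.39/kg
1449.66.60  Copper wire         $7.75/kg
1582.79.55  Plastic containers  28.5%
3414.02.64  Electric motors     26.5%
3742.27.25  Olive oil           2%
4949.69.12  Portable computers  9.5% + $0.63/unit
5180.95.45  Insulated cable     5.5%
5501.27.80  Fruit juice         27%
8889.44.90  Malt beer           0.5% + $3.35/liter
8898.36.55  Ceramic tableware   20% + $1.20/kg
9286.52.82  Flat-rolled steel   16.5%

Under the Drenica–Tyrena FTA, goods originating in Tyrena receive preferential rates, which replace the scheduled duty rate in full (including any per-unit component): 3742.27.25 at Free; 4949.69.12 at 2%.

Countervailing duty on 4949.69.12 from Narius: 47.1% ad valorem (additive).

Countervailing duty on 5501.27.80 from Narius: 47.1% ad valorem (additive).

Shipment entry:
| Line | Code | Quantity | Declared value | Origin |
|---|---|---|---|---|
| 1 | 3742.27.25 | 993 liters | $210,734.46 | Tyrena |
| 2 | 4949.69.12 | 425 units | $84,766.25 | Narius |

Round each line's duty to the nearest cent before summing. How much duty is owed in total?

Line 1 (3742.27.25, Tyrena, 993 liters, $210,734.46):
Base rate for 3742.27.25 is 2%.
Origin Tyrena qualifies under the Drenica–Tyrena agreement and 3742.27.25 is covered: preferential rate Free applies instead.
Duty = $210,734.46 × 0% = $0.00.
Line 2 (4949.69.12, Narius, 425 units, $84,766.25):
Base rate for 4949.69.12 is 9.5% + $0.63/unit.
4949.69.12 has an FTA preferential rate, but origin Narius is not Tyrena; base rate stands.
Additional duty on 4949.69.12 from Narius: +47.1%. Applied ad valorem rate: 9.5% + 47.1% = 56.6%.
Duty = $84,766.25 × 56.6% + 425 × $0.63 = $48,245.45.
Total = $0.00 + $48,245.45 = $48,245.45.

$48,245.45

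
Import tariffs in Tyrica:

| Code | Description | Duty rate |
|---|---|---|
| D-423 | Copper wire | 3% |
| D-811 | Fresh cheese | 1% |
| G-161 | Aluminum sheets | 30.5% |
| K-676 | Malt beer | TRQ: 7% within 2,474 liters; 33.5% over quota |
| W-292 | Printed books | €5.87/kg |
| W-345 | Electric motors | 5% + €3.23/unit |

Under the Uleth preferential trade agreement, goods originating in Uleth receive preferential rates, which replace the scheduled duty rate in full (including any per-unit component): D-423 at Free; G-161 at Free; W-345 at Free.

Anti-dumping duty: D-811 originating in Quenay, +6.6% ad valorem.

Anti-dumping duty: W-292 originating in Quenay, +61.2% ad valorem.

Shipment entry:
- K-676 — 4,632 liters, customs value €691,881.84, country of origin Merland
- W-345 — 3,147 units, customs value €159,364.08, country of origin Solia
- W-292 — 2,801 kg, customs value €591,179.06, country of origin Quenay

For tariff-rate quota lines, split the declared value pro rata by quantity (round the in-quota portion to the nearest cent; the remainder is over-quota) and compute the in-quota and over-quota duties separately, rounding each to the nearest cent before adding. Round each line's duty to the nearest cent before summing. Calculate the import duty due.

€530,228.41

Line 1 (K-676, Merland, 4,632 liters, €691,881.84):
Code K-676 is under a tariff-rate quota (threshold 2,474 liters). In-quota: 2,474 liters at 7%; over-quota: 2,158 liters at 33.5%.
Pro-rata value split: in-quota = €691,881.84 × 2,474/4,632 = €369,541.38; over-quota = €691,881.84 − €369,541.38 = €322,340.46.
In-quota duty = €369,541.38 × 7% = €25,867.90. Over-quota duty = €322,340.46 × 33.5% = €107,984.05.
Line duty = €25,867.90 + €107,984.05 = €133,851.95.
Line 2 (W-345, Solia, 3,147 units, €159,364.08):
Base rate for W-345 is 5% + €3.23/unit.
W-345 has an FTA preferential rate, but origin Solia is not Uleth; base rate stands.
Duty = €159,364.08 × 5% + 3,147 × €3.23 = €18,133.01.
Line 3 (W-292, Quenay, 2,801 kg, €591,179.06):
Base rate for W-292 is €5.87/kg.
Additional duty on W-292 from Quenay: +61.2% ad valorem. Applied ad valorem rate = 61.2%.
Duty = €591,179.06 × 61.2% + 2,801 × €5.87 = €378,243.45.
Total = €133,851.95 + €18,133.01 + €378,243.45 = €530,228.41.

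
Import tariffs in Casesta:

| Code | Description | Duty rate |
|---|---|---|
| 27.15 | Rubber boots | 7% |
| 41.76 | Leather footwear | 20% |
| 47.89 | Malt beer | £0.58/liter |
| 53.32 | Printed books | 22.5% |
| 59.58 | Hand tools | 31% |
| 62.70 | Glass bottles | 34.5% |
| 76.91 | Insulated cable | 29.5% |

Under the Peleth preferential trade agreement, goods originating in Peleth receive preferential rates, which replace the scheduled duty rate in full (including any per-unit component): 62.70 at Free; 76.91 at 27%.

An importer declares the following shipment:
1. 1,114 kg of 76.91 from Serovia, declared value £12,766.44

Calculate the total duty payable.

£3,766.10

Line 1 (76.91, Serovia, 1,114 kg, £12,766.44):
Base rate for 76.91 is 29.5%.
76.91 has an FTA preferential rate, but origin Serovia is not Peleth; base rate stands.
Duty = £12,766.44 × 29.5% = £3,766.10.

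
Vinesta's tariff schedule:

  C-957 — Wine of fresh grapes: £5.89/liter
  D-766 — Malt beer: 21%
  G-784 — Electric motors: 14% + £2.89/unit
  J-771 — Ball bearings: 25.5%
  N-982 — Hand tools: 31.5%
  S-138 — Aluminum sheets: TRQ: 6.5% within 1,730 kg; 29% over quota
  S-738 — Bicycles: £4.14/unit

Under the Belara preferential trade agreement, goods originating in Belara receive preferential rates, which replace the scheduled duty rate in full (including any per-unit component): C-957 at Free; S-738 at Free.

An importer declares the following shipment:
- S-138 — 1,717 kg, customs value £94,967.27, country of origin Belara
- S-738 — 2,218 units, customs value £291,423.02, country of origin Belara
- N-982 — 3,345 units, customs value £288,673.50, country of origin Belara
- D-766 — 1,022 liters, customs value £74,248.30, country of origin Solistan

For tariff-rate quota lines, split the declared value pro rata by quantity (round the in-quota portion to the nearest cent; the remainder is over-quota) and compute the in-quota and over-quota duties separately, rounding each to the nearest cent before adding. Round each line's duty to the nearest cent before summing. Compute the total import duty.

Line 1 (S-138, Belara, 1,717 kg, £94,967.27):
Code S-138 is under a tariff-rate quota (threshold 1,730 kg). Quantity 1,717 kg is within the quota, so the in-quota rate 6.5% applies to the full value.
Duty = £94,967.27 × 6.5% = £6,172.87.
Line 2 (S-738, Belara, 2,218 units, £291,423.02):
Base rate for S-738 is £4.14/unit.
Origin Belara qualifies under the Vinesta–Belara agreement and S-738 is covered: preferential rate Free applies instead.
Duty = £291,423.02 × 0% = £0.00.
Line 3 (N-982, Belara, 3,345 units, £288,673.50):
Base rate for N-982 is 31.5%.
Origin Belara is the FTA partner but N-982 is not on the preference list; base rate stands.
Duty = £288,673.50 × 31.5% = £90,932.15.
Line 4 (D-766, Solistan, 1,022 liters, £74,248.30):
Base rate for D-766 is 21%.
Duty = £74,248.30 × 21% = £15,592.14.
Total = £6,172.87 + £0.00 + £90,932.15 + £15,592.14 = £112,697.16.

£112,697.16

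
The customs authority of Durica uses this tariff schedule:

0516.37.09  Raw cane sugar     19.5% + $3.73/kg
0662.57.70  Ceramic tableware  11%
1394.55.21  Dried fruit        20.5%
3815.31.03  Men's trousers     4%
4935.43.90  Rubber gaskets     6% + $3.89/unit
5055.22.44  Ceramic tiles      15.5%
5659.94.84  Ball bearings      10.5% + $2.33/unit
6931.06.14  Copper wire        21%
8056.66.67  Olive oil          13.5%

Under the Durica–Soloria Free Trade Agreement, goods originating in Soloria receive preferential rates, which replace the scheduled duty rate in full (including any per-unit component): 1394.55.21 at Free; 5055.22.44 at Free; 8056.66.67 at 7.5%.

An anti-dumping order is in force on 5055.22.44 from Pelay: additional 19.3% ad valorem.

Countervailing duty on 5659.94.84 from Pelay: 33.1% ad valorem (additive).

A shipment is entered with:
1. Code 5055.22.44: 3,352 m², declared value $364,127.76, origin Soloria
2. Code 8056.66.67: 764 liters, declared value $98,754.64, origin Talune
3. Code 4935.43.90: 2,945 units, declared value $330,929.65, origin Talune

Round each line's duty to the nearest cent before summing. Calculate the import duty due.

Line 1 (5055.22.44, Soloria, 3,352 m², $364,127.76):
Base rate for 5055.22.44 is 15.5%.
Origin Soloria qualifies under the Durica–Soloria agreement and 5055.22.44 is covered: preferential rate Free applies instead.
The additional-duty order on 5055.22.44 targets Pelay, not Soloria; it does not apply.
Duty = $364,127.76 × 0% = $0.00.
Line 2 (8056.66.67, Talune, 764 liters, $98,754.64):
Base rate for 8056.66.67 is 13.5%.
8056.66.67 has an FTA preferential rate, but origin Talune is not Soloria; base rate stands.
Duty = $98,754.64 × 13.5% = $13,331.88.
Line 3 (4935.43.90, Talune, 2,945 units, $330,929.65):
Base rate for 4935.43.90 is 6% + $3.89/unit.
Duty = $330,929.65 × 6% + 2,945 × $3.89 = $31,311.83.
Total = $0.00 + $13,331.88 + $31,311.83 = $44,643.71.

$44,643.71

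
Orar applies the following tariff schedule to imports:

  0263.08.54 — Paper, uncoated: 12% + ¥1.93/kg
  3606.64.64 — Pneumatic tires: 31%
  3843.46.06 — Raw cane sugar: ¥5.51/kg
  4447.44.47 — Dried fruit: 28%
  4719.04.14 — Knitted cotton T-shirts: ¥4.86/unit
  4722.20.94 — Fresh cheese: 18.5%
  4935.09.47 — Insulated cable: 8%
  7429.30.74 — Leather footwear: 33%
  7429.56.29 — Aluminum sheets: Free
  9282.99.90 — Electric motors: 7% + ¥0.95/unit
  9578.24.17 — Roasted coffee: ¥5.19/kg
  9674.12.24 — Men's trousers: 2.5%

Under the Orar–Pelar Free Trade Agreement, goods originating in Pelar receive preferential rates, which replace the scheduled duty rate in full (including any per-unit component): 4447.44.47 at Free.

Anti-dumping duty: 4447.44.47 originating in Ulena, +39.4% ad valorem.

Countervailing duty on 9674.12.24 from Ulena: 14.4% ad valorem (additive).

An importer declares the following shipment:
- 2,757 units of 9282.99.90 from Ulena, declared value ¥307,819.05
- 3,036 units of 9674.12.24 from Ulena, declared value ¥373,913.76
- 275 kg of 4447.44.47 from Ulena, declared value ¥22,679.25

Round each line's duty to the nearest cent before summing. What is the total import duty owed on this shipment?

¥102,643.72

Line 1 (9282.99.90, Ulena, 2,757 units, ¥307,819.05):
Base rate for 9282.99.90 is 7% + ¥0.95/unit.
Duty = ¥307,819.05 × 7% + 2,757 × ¥0.95 = ¥24,166.48.
Line 2 (9674.12.24, Ulena, 3,036 units, ¥373,913.76):
Base rate for 9674.12.24 is 2.5%.
Additional duty on 9674.12.24 from Ulena: +14.4%. Applied ad valorem rate: 2.5% + 14.4% = 16.9%.
Duty = ¥373,913.76 × 16.9% = ¥63,191.43.
Line 3 (4447.44.47, Ulena, 275 kg, ¥22,679.25):
Base rate for 4447.44.47 is 28%.
4447.44.47 has an FTA preferential rate, but origin Ulena is not Pelar; base rate stands.
Additional duty on 4447.44.47 from Ulena: +39.4%. Applied ad valorem rate: 28% + 39.4% = 67.4%.
Duty = ¥22,679.25 × 67.4% = ¥15,285.81.
Total = ¥24,166.48 + ¥63,191.43 + ¥15,285.81 = ¥102,643.72.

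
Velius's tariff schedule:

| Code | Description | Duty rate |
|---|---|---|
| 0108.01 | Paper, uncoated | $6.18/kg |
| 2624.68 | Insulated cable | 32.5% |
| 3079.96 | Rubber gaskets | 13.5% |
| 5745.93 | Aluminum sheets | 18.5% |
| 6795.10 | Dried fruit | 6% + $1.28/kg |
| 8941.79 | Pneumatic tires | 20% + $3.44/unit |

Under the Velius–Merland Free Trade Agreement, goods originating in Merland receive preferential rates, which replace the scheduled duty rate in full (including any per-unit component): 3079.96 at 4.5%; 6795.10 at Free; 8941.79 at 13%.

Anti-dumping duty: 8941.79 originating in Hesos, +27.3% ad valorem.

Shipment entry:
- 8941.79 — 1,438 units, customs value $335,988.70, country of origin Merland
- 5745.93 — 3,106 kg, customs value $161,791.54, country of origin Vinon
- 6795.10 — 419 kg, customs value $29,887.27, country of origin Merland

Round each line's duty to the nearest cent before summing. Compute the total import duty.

$73,609.96

Line 1 (8941.79, Merland, 1,438 units, $335,988.70):
Base rate for 8941.79 is 20% + $3.44/unit.
Origin Merland qualifies under the Velius–Merland agreement and 8941.79 is covered: preferential rate 13% applies instead.
The additional-duty order on 8941.79 targets Hesos, not Merland; it does not apply.
Duty = $335,988.70 × 13% = $43,678.53.
Line 2 (5745.93, Vinon, 3,106 kg, $161,791.54):
Base rate for 5745.93 is 18.5%.
Duty = $161,791.54 × 18.5% = $29,931.43.
Line 3 (6795.10, Merland, 419 kg, $29,887.27):
Base rate for 6795.10 is 6% + $1.28/kg.
Origin Merland qualifies under the Velius–Merland agreement and 6795.10 is covered: preferential rate Free applies instead.
Duty = $29,887.27 × 0% = $0.00.
Total = $43,678.53 + $29,931.43 + $0.00 = $73,609.96.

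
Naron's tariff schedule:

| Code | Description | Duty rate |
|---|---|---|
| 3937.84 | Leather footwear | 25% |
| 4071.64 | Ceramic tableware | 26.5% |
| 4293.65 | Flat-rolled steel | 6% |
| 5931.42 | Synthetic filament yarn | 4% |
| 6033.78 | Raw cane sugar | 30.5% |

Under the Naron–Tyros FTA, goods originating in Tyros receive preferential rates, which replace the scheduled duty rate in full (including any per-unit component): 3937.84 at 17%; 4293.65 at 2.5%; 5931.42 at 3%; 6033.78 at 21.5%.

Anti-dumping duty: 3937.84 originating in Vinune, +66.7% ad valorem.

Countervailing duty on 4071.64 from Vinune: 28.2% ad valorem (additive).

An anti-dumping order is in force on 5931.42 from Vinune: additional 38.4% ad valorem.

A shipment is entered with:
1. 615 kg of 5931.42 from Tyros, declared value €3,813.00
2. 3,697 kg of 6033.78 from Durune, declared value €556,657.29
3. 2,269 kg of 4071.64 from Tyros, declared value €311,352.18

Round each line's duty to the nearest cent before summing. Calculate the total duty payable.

Line 1 (5931.42, Tyros, 615 kg, €3,813.00):
Base rate for 5931.42 is 4%.
Origin Tyros qualifies under the Naron–Tyros agreement and 5931.42 is covered: preferential rate 3% applies instead.
The additional-duty order on 5931.42 targets Vinune, not Tyros; it does not apply.
Duty = €3,813.00 × 3% = €114.39.
Line 2 (6033.78, Durune, 3,697 kg, €556,657.29):
Base rate for 6033.78 is 30.5%.
6033.78 has an FTA preferential rate, but origin Durune is not Tyros; base rate stands.
Duty = €556,657.29 × 30.5% = €169,780.47.
Line 3 (4071.64, Tyros, 2,269 kg, €311,352.18):
Base rate for 4071.64 is 26.5%.
Origin Tyros is the FTA partner but 4071.64 is not on the preference list; base rate stands.
The additional-duty order on 4071.64 targets Vinune, not Tyros; it does not apply.
Duty = €311,352.18 × 26.5% = €82,508.33.
Total = €114.39 + €169,780.47 + €82,508.33 = €252,403.19.

€252,403.19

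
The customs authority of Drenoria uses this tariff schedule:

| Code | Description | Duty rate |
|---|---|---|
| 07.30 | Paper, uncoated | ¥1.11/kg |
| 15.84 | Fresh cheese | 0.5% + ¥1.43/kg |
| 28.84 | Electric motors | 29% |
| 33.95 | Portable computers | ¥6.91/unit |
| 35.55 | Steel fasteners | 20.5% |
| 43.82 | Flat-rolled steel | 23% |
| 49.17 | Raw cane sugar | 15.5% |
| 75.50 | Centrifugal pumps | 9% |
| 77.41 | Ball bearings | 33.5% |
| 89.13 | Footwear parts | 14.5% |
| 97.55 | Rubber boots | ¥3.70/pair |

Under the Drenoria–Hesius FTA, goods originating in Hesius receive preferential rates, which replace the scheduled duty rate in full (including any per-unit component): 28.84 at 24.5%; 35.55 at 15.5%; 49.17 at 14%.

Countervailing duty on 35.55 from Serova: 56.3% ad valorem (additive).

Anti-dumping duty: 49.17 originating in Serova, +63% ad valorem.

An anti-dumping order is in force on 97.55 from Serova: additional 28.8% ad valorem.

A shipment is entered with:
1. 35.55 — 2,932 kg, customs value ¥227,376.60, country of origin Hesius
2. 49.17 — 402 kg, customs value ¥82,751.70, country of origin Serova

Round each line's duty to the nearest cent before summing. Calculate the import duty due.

Line 1 (35.55, Hesius, 2,932 kg, ¥227,376.60):
Base rate for 35.55 is 20.5%.
Origin Hesius qualifies under the Drenoria–Hesius agreement and 35.55 is covered: preferential rate 15.5% applies instead.
The additional-duty order on 35.55 targets Serova, not Hesius; it does not apply.
Duty = ¥227,376.60 × 15.5% = ¥35,243.37.
Line 2 (49.17, Serova, 402 kg, ¥82,751.70):
Base rate for 49.17 is 15.5%.
49.17 has an FTA preferential rate, but origin Serova is not Hesius; base rate stands.
Additional duty on 49.17 from Serova: +63%. Applied ad valorem rate: 15.5% + 63% = 78.5%.
Duty = ¥82,751.70 × 78.5% = ¥64,960.08.
Total = ¥35,243.37 + ¥64,960.08 = ¥100,203.45.

¥100,203.45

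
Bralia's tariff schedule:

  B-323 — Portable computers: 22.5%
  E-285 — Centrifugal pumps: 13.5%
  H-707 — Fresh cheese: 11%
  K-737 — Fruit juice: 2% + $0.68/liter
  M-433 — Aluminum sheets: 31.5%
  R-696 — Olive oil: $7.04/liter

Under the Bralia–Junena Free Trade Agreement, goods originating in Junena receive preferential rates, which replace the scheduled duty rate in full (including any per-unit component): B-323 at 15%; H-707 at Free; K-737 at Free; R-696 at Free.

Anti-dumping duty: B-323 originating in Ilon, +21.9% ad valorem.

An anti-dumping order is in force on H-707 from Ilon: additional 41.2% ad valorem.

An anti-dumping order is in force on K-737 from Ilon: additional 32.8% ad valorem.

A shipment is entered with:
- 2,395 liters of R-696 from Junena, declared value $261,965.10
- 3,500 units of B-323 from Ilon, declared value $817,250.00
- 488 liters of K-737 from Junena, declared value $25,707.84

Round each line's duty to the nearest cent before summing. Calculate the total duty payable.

$362,859.00

Line 1 (R-696, Junena, 2,395 liters, $261,965.10):
Base rate for R-696 is $7.04/liter.
Origin Junena qualifies under the Bralia–Junena agreement and R-696 is covered: preferential rate Free applies instead.
Duty = $261,965.10 × 0% = $0.00.
Line 2 (B-323, Ilon, 3,500 units, $817,250.00):
Base rate for B-323 is 22.5%.
B-323 has an FTA preferential rate, but origin Ilon is not Junena; base rate stands.
Additional duty on B-323 from Ilon: +21.9%. Applied ad valorem rate: 22.5% + 21.9% = 44.4%.
Duty = $817,250.00 × 44.4% = $362,859.00.
Line 3 (K-737, Junena, 488 liters, $25,707.84):
Base rate for K-737 is 2% + $0.68/liter.
Origin Junena qualifies under the Bralia–Junena agreement and K-737 is covered: preferential rate Free applies instead.
The additional-duty order on K-737 targets Ilon, not Junena; it does not apply.
Duty = $25,707.84 × 0% = $0.00.
Total = $0.00 + $362,859.00 + $0.00 = $362,859.00.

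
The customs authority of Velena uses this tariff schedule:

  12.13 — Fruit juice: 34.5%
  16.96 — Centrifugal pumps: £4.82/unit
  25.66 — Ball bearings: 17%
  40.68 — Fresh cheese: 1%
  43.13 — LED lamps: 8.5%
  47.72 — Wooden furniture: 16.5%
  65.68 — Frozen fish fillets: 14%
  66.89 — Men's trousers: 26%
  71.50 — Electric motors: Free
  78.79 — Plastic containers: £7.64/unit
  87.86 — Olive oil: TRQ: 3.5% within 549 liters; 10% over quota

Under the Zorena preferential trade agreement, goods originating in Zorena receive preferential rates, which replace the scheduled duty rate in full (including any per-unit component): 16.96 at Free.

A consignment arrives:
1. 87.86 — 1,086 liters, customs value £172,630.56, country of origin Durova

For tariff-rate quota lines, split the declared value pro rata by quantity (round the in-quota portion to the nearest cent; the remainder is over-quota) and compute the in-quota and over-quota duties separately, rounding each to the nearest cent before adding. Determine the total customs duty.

Line 1 (87.86, Durova, 1,086 liters, £172,630.56):
Code 87.86 is under a tariff-rate quota (threshold 549 liters). In-quota: 549 liters at 3.5%; over-quota: 537 liters at 10%.
Pro-rata value split: in-quota = £172,630.56 × 549/1,086 = £87,269.04; over-quota = £172,630.56 − £87,269.04 = £85,361.52.
In-quota duty = £87,269.04 × 3.5% = £3,054.42. Over-quota duty = £85,361.52 × 10% = £8,536.15.
Line duty = £3,054.42 + £8,536.15 = £11,590.57.

£11,590.57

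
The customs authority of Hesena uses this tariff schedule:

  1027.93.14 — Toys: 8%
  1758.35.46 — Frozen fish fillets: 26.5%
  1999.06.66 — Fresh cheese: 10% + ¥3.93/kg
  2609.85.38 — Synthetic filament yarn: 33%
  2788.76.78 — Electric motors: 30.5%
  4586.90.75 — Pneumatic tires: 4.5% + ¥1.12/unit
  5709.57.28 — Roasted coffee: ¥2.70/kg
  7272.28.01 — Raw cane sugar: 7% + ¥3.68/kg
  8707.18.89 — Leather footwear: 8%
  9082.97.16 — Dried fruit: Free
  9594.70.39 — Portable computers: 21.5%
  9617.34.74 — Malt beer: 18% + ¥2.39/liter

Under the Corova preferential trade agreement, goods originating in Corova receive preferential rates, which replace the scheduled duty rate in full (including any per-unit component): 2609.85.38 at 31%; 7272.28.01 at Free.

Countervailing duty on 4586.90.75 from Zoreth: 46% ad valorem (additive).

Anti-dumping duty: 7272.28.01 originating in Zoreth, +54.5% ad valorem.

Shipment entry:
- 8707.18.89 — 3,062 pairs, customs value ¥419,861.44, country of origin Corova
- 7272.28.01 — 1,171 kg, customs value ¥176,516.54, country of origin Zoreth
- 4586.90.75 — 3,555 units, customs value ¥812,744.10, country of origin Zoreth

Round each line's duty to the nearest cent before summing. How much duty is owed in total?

Line 1 (8707.18.89, Corova, 3,062 pairs, ¥419,861.44):
Base rate for 8707.18.89 is 8%.
Origin Corova is the FTA partner but 8707.18.89 is not on the preference list; base rate stands.
Duty = ¥419,861.44 × 8% = ¥33,588.92.
Line 2 (7272.28.01, Zoreth, 1,171 kg, ¥176,516.54):
Base rate for 7272.28.01 is 7% + ¥3.68/kg.
7272.28.01 has an FTA preferential rate, but origin Zoreth is not Corova; base rate stands.
Additional duty on 7272.28.01 from Zoreth: +54.5%. Applied ad valorem rate: 7% + 54.5% = 61.5%.
Duty = ¥176,516.54 × 61.5% + 1,171 × ¥3.68 = ¥112,866.95.
Line 3 (4586.90.75, Zoreth, 3,555 units, ¥812,744.10):
Base rate for 4586.90.75 is 4.5% + ¥1.12/unit.
Additional duty on 4586.90.75 from Zoreth: +46%. Applied ad valorem rate: 4.5% + 46% = 50.5%.
Duty = ¥812,744.10 × 50.5% + 3,555 × ¥1.12 = ¥414,417.37.
Total = ¥33,588.92 + ¥112,866.95 + ¥414,417.37 = ¥560,873.24.

¥560,873.24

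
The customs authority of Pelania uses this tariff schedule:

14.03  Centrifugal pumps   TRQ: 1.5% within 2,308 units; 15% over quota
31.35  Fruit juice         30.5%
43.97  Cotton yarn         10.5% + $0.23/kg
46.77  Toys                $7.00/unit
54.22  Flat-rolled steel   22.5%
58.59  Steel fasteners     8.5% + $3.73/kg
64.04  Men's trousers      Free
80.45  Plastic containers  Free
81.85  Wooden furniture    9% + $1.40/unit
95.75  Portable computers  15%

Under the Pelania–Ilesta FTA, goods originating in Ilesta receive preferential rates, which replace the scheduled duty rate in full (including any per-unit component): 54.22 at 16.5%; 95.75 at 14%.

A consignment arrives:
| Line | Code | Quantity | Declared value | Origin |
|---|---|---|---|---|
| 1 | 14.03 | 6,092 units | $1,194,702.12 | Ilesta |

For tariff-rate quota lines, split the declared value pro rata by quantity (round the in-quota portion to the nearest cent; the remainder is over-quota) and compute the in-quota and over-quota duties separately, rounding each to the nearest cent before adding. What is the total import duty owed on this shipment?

Line 1 (14.03, Ilesta, 6,092 units, $1,194,702.12):
Code 14.03 is under a tariff-rate quota (threshold 2,308 units). In-quota: 2,308 units at 1.5%; over-quota: 3,784 units at 15%.
Pro-rata value split: in-quota = $1,194,702.12 × 2,308/6,092 = $452,621.88; over-quota = $1,194,702.12 − $452,621.88 = $742,080.24.
In-quota duty = $452,621.88 × 1.5% = $6,789.33. Over-quota duty = $742,080.24 × 15% = $111,312.04.
Line duty = $6,789.33 + $111,312.04 = $118,101.37.

$118,101.37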